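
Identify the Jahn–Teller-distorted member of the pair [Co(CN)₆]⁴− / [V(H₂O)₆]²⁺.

[Co(CN)₆]⁴−

[Co(CN)₆]⁴−: Summing ligand charges against the −4 overall charge gives an oxidation state of +2 for cobalt. Co sits in group 9, so the d-electron count is 9 − 2 = 7. Cyanide is a strong-field ligand (high in the spectrochemical series) for a first-row metal, so the complex is low-spin. The t₂g⁶e_g¹ (low-spin) configuration has an unevenly filled e_g set; the Jahn–Teller theorem predicts a tetragonal distortion (typically axial elongation) to lift the degeneracy.
[V(H₂O)₆]²⁺: Summing ligand charges against the +2 overall charge gives an oxidation state of +2 for vanadium. V sits in group 5, so the d-electron count is 5 − 2 = 3. The d³ configuration leaves the e_g set evenly filled (or empty) — no strong Jahn–Teller driving force.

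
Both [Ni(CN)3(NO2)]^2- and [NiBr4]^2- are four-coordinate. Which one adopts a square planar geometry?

[Ni(CN)3(NO2)]^2-

For [Ni(CN)3(NO2)]^2-: Summing ligand charges against the −2 overall charge gives an oxidation state of +2 for nickel. Group 10 minus oxidation state 2 gives a d⁸ configuration. Cyanide and nitro (N-bound nitrite) are strong-field ligands (high in the spectrochemical series). A 3d d⁸ ion with strong-field ligands gains enough CFSE to favour square planar over tetrahedral. → square planar.
For [NiBr4]^2-: Ligand charges: each bromide is −1. With an overall charge of −2 the nickel centre must be in the +2 oxidation state. Group 10 minus oxidation state 2 gives a d⁸ configuration. Bromide is a weak-field ligand. With weak-field ligands the CFSE gain from square planar is small, so a 3d d⁸ ion takes the sterically preferred tetrahedral geometry. → tetrahedral.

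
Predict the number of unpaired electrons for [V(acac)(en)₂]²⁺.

2

Each acetylacetonate is −1; ethylenediamine is neutral; balancing the +2 overall charge requires V(III).
Vanadium is a group-5 element; V(III) is therefore d².
Counting donor atoms: 1×acetylacetonate (bidentate) → 2 donors; 2×ethylenediamine (bidentate) → 4 donors. Coordination number = 6.
In an octahedral field the d² configuration is t₂g²e_g⁰ (only one arrangement possible), giving 2 unpaired electrons.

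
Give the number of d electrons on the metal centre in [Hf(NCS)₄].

Ligand charges: each isothiocyanate is −1. With an overall charge of 0 the hafnium centre must be in the +4 oxidation state.
Hf sits in group 4, so the d-electron count is 4 − 4 = 0.

d⁰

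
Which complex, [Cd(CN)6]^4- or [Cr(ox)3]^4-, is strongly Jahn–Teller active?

[Cd(CN)6]^4-: Summing ligand charges against the −4 overall charge gives an oxidation state of +2 for cadmium. Cd sits in group 12, so the d-electron count is 12 − 2 = 10. The d¹⁰ configuration leaves the e_g set evenly filled (or empty) — no strong Jahn–Teller driving force.
[Cr(ox)3]^4-: Each oxalate is −2; balancing the −4 overall charge requires Cr(II). Chromium is a group-6 element; Cr(II) is therefore d⁴. Oxalate is a weak-field ligand for a first-row metal, so the complex is high-spin. The t₂g³e_g¹ (high-spin) configuration has an unevenly filled e_g set; the Jahn–Teller theorem predicts a tetragonal distortion (typically axial elongation) to lift the degeneracy.

[Cr(ox)3]^4-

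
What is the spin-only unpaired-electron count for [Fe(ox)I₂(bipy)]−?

5 unpaired electrons

Each oxalate is −2; each iodide is −1; 2,2′-bipyridine is neutral; balancing the −1 overall charge requires Fe(III).
Iron is a group-8 element; Fe(III) is therefore d⁵.
Counting donor atoms: 1×oxalate (bidentate) → 2 donors; 2×iodide (monodentate) → 2 donors; 1×2,2′-bipyridine (bidentate) → 2 donors. Coordination number = 6.
The spin state decides the count: Iodide and oxalate are weak-field ligands for a first-row metal, so the complex is high-spin.
An octahedral high-spin d⁵ ion is t₂g³e_g², giving 5 unpaired electrons.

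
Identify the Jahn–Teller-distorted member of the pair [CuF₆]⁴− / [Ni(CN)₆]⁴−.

[CuF₆]⁴−

[CuF₆]⁴−: Summing ligand charges against the −4 overall charge gives an oxidation state of +2 for copper. Copper is a group-11 element; Cu(II) is therefore d⁹. The t₂g⁶e_g³ configuration has an unevenly filled e_g set; the Jahn–Teller theorem predicts a tetragonal distortion (typically axial elongation) to lift the degeneracy.
[Ni(CN)₆]⁴−: Each cyanide is −1; balancing the −4 overall charge requires Ni(II). Nickel is a group-10 element; Ni(II) is therefore d⁸. The d⁸ configuration leaves the e_g set evenly filled (or empty) — no strong Jahn–Teller driving force.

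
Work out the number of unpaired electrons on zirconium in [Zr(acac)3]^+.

Ligand charges: each acetylacetonate is −1. With an overall charge of +1 the zirconium centre must be in the +4 oxidation state.
Zr sits in group 4, so the d-electron count is 4 − 4 = 0.
Counting donor atoms: 3×acetylacetonate (bidentate) → 6 donors. Coordination number = 6.
In an octahedral field the d⁰ configuration is t₂g⁰e_g⁰, giving 0 unpaired electrons.

0 unpaired electrons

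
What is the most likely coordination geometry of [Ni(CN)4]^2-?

Summing ligand charges against the −2 overall charge gives an oxidation state of +2 for nickel.
Ni sits in group 10, so the d-electron count is 10 − 2 = 8.
Coordination number: 4.
Cyanide is a strong-field ligand (high in the spectrochemical series).
A 3d d⁸ ion with strong-field ligands gains enough CFSE to favour square planar over tetrahedral.

square planar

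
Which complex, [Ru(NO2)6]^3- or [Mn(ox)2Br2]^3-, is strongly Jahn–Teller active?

[Mn(ox)2Br2]^3-

[Ru(NO2)6]^3-: Each nitro (N-bound nitrite) is −1; balancing the −3 overall charge requires Ru(III). Ru sits in group 8, so the d-electron count is 8 − 3 = 5. A 4d ion has a large Δₒ and is invariably low-spin. The d⁵ configuration leaves the e_g set evenly filled (or empty) — no strong Jahn–Teller driving force.
[Mn(ox)2Br2]^3-: Ligand charges: each oxalate is −2; each bromide is −1. With an overall charge of −3 the manganese centre must be in the +3 oxidation state. Mn sits in group 7, so the d-electron count is 7 − 3 = 4. Bromide and oxalate are weak-field ligands for a first-row metal, so the complex is high-spin. The t₂g³e_g¹ (high-spin) configuration has an unevenly filled e_g set; the Jahn–Teller theorem predicts a tetragonal distortion (typically axial elongation) to lift the degeneracy.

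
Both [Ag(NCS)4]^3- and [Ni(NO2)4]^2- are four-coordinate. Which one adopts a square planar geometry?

For [Ag(NCS)4]^3-: Ligand charges: each isothiocyanate is −1. With an overall charge of −3 the silver centre must be in the +1 oxidation state. Ag sits in group 11, so the d-electron count is 11 − 1 = 10. A d¹⁰ ion has no crystal-field stabilisation preference between square planar and tetrahedral, so four ligands adopt the sterically favoured tetrahedral geometry. → tetrahedral.
For [Ni(NO2)4]^2-: Each nitro (N-bound nitrite) is −1; balancing the −2 overall charge requires Ni(II). Ni sits in group 10, so the d-electron count is 10 − 2 = 8. Nitro (N-bound nitrite) is a strong-field ligand (high in the spectrochemical series). A 3d d⁸ ion with strong-field ligands gains enough CFSE to favour square planar over tetrahedral. → square planar.

[Ni(NO2)4]^2-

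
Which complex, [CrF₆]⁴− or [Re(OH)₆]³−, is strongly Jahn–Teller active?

[CrF₆]⁴−

[CrF₆]⁴−: Each fluoride is −1; balancing the −4 overall charge requires Cr(II). Cr sits in group 6, so the d-electron count is 6 − 2 = 4. Fluoride is a weak-field ligand for a first-row metal, so the complex is high-spin. The t₂g³e_g¹ (high-spin) configuration has an unevenly filled e_g set; the Jahn–Teller theorem predicts a tetragonal distortion (typically axial elongation) to lift the degeneracy.
[Re(OH)₆]³−: Ligand charges: each hydroxide is −1. With an overall charge of −3 the rhenium centre must be in the +3 oxidation state. Re sits in group 7, so the d-electron count is 7 − 3 = 4. A 5d ion has a large Δₒ and is invariably low-spin. The d⁴ configuration leaves the e_g set evenly filled (or empty) — no strong Jahn–Teller driving force.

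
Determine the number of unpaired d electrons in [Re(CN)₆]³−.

2

Summing ligand charges against the −3 overall charge gives an oxidation state of +3 for rhenium.
Re sits in group 7, so the d-electron count is 7 − 3 = 4.
The spin state decides the count: a 5d ion has a large Δₒ and is invariably low-spin.
An octahedral low-spin d⁴ ion is t₂g⁴e_g⁰, giving 2 unpaired electrons.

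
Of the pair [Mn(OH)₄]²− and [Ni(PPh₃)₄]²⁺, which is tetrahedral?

[Mn(OH)₄]²−

For [Mn(OH)₄]²−: Ligand charges: each hydroxide is −1. With an overall charge of −2 the manganese centre must be in the +2 oxidation state. Mn sits in group 7, so the d-electron count is 7 − 2 = 5. A high-spin d⁵ ion has zero CFSE in either geometry, so four ligands adopt the sterically favoured tetrahedral geometry. → tetrahedral.
For [Ni(PPh₃)₄]²⁺: Triphenylphosphine is neutral; balancing the +2 overall charge requires Ni(II). Group 10 minus oxidation state 2 gives a d⁸ configuration. Triphenylphosphine is a strong-field ligand (high in the spectrochemical series). A 3d d⁸ ion with strong-field ligands gains enough CFSE to favour square planar over tetrahedral. → square planar.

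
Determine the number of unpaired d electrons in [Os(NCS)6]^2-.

Ligand charges: each isothiocyanate is −1. With an overall charge of −2 the osmium centre must be in the +4 oxidation state.
Os sits in group 8, so the d-electron count is 8 − 4 = 4.
The spin state decides the count: a 5d ion has a large Δₒ and is invariably low-spin.
An octahedral low-spin d⁴ ion is t₂g⁴e_g⁰, giving 2 unpaired electrons.

2 unpaired electrons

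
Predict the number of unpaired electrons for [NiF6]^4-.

Summing ligand charges against the −4 overall charge gives an oxidation state of +2 for nickel.
Nickel is a group-10 element; Ni(II) is therefore d⁸.
In an octahedral field the d⁸ configuration is t₂g⁶e_g² (only one arrangement possible), giving 2 unpaired electrons.

2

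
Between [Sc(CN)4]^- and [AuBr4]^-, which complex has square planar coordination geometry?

For [Sc(CN)4]^-: Each cyanide is −1; balancing the −1 overall charge requires Sc(III). Group 3 minus oxidation state 3 gives a d⁰ configuration. A d⁰ ion has no crystal-field stabilisation preference between square planar and tetrahedral, so four ligands adopt the sterically favoured tetrahedral geometry. → tetrahedral.
For [AuBr4]^-: Each bromide is −1; balancing the −1 overall charge requires Au(III). Group 11 minus oxidation state 3 gives a d⁸ configuration. A 5d d⁸ ion has a large crystal-field splitting; square planar leaves the high-energy d_{x²−y²} orbital empty and maximises CFSE. → square planar.

[AuBr4]^-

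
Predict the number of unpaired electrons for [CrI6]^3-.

3 unpaired electrons

Summing ligand charges against the −3 overall charge gives an oxidation state of +3 for chromium.
Cr sits in group 6, so the d-electron count is 6 − 3 = 3.
In an octahedral field the d³ configuration is t₂g³e_g⁰ (only one arrangement possible), giving 3 unpaired electrons.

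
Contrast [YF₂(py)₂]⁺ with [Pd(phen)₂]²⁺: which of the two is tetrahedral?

[YF₂(py)₂]⁺

For [YF₂(py)₂]⁺: Each fluoride is −1; pyridine is neutral; balancing the +1 overall charge requires Y(III). Group 3 minus oxidation state 3 gives a d⁰ configuration. A d⁰ ion has no crystal-field stabilisation preference between square planar and tetrahedral, so four ligands adopt the sterically favoured tetrahedral geometry. → tetrahedral.
For [Pd(phen)₂]²⁺: Ligand charges: 1,10-phenanthroline is neutral. With an overall charge of +2 the palladium centre must be in the +2 oxidation state. Palladium is a group-10 element; Pd(II) is therefore d⁸. A 4d d⁸ ion has a large crystal-field splitting; square planar leaves the high-energy d_{x²−y²} orbital empty and maximises CFSE. → square planar.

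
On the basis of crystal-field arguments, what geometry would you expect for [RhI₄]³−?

square planar

Summing ligand charges against the −3 overall charge gives an oxidation state of +1 for rhodium.
Rhodium is a group-9 element; Rh(I) is therefore d⁸.
With 4 monodentate ligands the coordination number is 4.
A 4d d⁸ ion has a large crystal-field splitting; square planar leaves the high-energy d_{x²−y²} orbital empty and maximises CFSE.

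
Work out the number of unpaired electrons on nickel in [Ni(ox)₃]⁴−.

2

Ligand charges: each oxalate is −2. With an overall charge of −4 the nickel centre must be in the +2 oxidation state.
Group 10 minus oxidation state 2 gives a d⁸ configuration.
Counting donor atoms: 3×oxalate (bidentate) → 6 donors. Coordination number = 6.
In an octahedral field the d⁸ configuration is t₂g⁶e_g² (only one arrangement possible), giving 2 unpaired electrons.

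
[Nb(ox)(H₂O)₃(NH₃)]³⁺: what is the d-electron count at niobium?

Summing ligand charges against the +3 overall charge gives an oxidation state of +5 for niobium.
Group 5 minus oxidation state 5 gives a d⁰ configuration.

d⁰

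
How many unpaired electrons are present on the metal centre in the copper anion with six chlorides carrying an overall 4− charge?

Each chloride is −1; balancing the −4 overall charge requires Cu(II).
Group 11 minus oxidation state 2 gives a d⁹ configuration.
In an octahedral field the d⁹ configuration is t₂g⁶e_g³ (only one arrangement possible), giving 1 unpaired electron.

1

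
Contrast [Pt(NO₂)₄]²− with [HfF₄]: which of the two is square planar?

For [Pt(NO₂)₄]²−: Each nitro (N-bound nitrite) is −1; balancing the −2 overall charge requires Pt(II). Group 10 minus oxidation state 2 gives a d⁸ configuration. A 5d d⁸ ion has a large crystal-field splitting; square planar leaves the high-energy d_{x²−y²} orbital empty and maximises CFSE. → square planar.
For [HfF₄]: Summing ligand charges against the 0 overall charge gives an oxidation state of +4 for hafnium. Hafnium is a group-4 element; Hf(IV) is therefore d⁰. A d⁰ ion has no crystal-field stabilisation preference between square planar and tetrahedral, so four ligands adopt the sterically favoured tetrahedral geometry. → tetrahedral.

[Pt(NO₂)₄]²−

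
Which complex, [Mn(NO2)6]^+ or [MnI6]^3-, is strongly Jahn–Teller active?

[MnI6]^3-

[Mn(NO2)6]^+: Each nitro (N-bound nitrite) is −1; balancing the +1 overall charge requires Mn(VII). Manganese is a group-7 element; Mn(VII) is therefore d⁰. The d⁰ configuration leaves the e_g set evenly filled (or empty) — no strong Jahn–Teller driving force.
[MnI6]^3-: Ligand charges: each iodide is −1. With an overall charge of −3 the manganese centre must be in the +3 oxidation state. Mn sits in group 7, so the d-electron count is 7 − 3 = 4. Iodide is a weak-field ligand for a first-row metal, so the complex is high-spin. The t₂g³e_g¹ (high-spin) configuration has an unevenly filled e_g set; the Jahn–Teller theorem predicts a tetragonal distortion (typically axial elongation) to lift the degeneracy.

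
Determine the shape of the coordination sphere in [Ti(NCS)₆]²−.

Ligand charges: each isothiocyanate is −1. With an overall charge of −2 the titanium centre must be in the +4 oxidation state.
Group 4 minus oxidation state 4 gives a d⁰ configuration.
With 6 monodentate ligands the coordination number is 6.
Six donors around a single metal centre give an octahedral coordination sphere.

octahedral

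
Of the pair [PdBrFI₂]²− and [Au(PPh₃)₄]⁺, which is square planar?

[PdBrFI₂]²−

For [PdBrFI₂]²−: Ligand charges: each bromide is −1; each fluoride is −1; each iodide is −1. With an overall charge of −2 the palladium centre must be in the +2 oxidation state. Palladium is a group-10 element; Pd(II) is therefore d⁸. A 4d d⁸ ion has a large crystal-field splitting; square planar leaves the high-energy d_{x²−y²} orbital empty and maximises CFSE. → square planar.
For [Au(PPh₃)₄]⁺: Summing ligand charges against the +1 overall charge gives an oxidation state of +1 for gold. Au sits in group 11, so the d-electron count is 11 − 1 = 10. A d¹⁰ ion has no crystal-field stabilisation preference between square planar and tetrahedral, so four ligands adopt the sterically favoured tetrahedral geometry. → tetrahedral.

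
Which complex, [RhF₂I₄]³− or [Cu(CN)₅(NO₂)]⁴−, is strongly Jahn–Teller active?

[RhF₂I₄]³−: Ligand charges: each fluoride is −1; each iodide is −1. With an overall charge of −3 the rhodium centre must be in the +3 oxidation state. Rh sits in group 9, so the d-electron count is 9 − 3 = 6. A 4d ion has a large Δₒ and is invariably low-spin. The d⁶ configuration leaves the e_g set evenly filled (or empty) — no strong Jahn–Teller driving force.
[Cu(CN)₅(NO₂)]⁴−: Ligand charges: each cyanide is −1; each nitro (N-bound nitrite) is −1. With an overall charge of −4 the copper centre must be in the +2 oxidation state. Copper is a group-11 element; Cu(II) is therefore d⁹. The t₂g⁶e_g³ configuration has an unevenly filled e_g set; the Jahn–Teller theorem predicts a tetragonal distortion (typically axial elongation) to lift the degeneracy.

[Cu(CN)₅(NO₂)]⁴−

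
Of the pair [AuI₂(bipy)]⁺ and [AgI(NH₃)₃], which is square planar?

[AuI₂(bipy)]⁺

For [AuI₂(bipy)]⁺: Ligand charges: each iodide is −1; 2,2′-bipyridine is neutral. With an overall charge of +1 the gold centre must be in the +3 oxidation state. Au sits in group 11, so the d-electron count is 11 − 3 = 8. A 5d d⁸ ion has a large crystal-field splitting; square planar leaves the high-energy d_{x²−y²} orbital empty and maximises CFSE. → square planar.
For [AgI(NH₃)₃]: Ligand charges: each iodide is −1; ammonia is neutral. With an overall charge of 0 the silver centre must be in the +1 oxidation state. Ag sits in group 11, so the d-electron count is 11 − 1 = 10. A d¹⁰ ion has no crystal-field stabilisation preference between square planar and tetrahedral, so four ligands adopt the sterically favoured tetrahedral geometry. → tetrahedral.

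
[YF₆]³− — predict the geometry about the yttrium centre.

octahedral

Ligand charges: each fluoride is −1. With an overall charge of −3 the yttrium centre must be in the +3 oxidation state.
Group 3 minus oxidation state 3 gives a d⁰ configuration.
Coordination number: 6.
Six donors around a single metal centre give an octahedral coordination sphere.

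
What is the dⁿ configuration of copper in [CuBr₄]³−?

d10

Summing ligand charges against the −3 overall charge gives an oxidation state of +1 for copper.
Group 11 minus oxidation state 1 gives a d¹⁰ configuration.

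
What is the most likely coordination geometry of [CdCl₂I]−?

trigonal planar

Each chloride is −1; each iodide is −1; balancing the −1 overall charge requires Cd(II).
Cadmium is a group-12 element; Cd(II) is therefore d¹⁰.
Coordination number: 3.
Three ligands around a d¹⁰ centre minimise repulsion in a trigonal-planar arrangement.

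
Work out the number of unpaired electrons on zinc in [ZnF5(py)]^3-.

Summing ligand charges against the −3 overall charge gives an oxidation state of +2 for zinc.
Zinc is a group-12 element; Zn(II) is therefore d¹⁰.
In an octahedral field the d¹⁰ configuration is t₂g⁶e_g⁴, giving 0 unpaired electrons.

0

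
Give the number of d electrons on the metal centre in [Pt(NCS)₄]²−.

d8

Ligand charges: each isothiocyanate is −1. With an overall charge of −2 the platinum centre must be in the +2 oxidation state.
Pt sits in group 10, so the d-electron count is 10 − 2 = 8.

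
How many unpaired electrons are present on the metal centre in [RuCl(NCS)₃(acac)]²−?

Each chloride is −1; each isothiocyanate is −1; each acetylacetonate is −1; balancing the −2 overall charge requires Ru(III).
Group 8 minus oxidation state 3 gives a d⁵ configuration.
Counting donor atoms: 1×chloride (monodentate) → 1 donor; 3×isothiocyanate (monodentate) → 3 donors; 1×acetylacetonate (bidentate) → 2 donors. Coordination number = 6.
The spin state decides the count: a 4d ion has a large Δₒ and is invariably low-spin.
An octahedral low-spin d⁵ ion is t₂g⁵e_g⁰, giving 1 unpaired electron.

1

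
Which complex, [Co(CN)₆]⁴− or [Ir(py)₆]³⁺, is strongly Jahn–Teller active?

[Co(CN)₆]⁴−

[Co(CN)₆]⁴−: Each cyanide is −1; balancing the −4 overall charge requires Co(II). Group 9 minus oxidation state 2 gives a d⁷ configuration. Cyanide is a strong-field ligand (high in the spectrochemical series) for a first-row metal, so the complex is low-spin. The t₂g⁶e_g¹ (low-spin) configuration has an unevenly filled e_g set; the Jahn–Teller theorem predicts a tetragonal distortion (typically axial elongation) to lift the degeneracy.
[Ir(py)₆]³⁺: Ligand charges: pyridine is neutral. With an overall charge of +3 the iridium centre must be in the +3 oxidation state. Iridium is a group-9 element; Ir(III) is therefore d⁶. A 5d ion has a large Δₒ and is invariably low-spin. The d⁶ configuration leaves the e_g set evenly filled (or empty) — no strong Jahn–Teller driving force.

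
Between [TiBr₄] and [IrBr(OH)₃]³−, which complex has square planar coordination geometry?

For [TiBr₄]: Summing ligand charges against the 0 overall charge gives an oxidation state of +4 for titanium. Group 4 minus oxidation state 4 gives a d⁰ configuration. A d⁰ ion has no crystal-field stabilisation preference between square planar and tetrahedral, so four ligands adopt the sterically favoured tetrahedral geometry. → tetrahedral.
For [IrBr(OH)₃]³−: Ligand charges: each bromide is −1; each hydroxide is −1. With an overall charge of −3 the iridium centre must be in the +1 oxidation state. Ir sits in group 9, so the d-electron count is 9 − 1 = 8. A 5d d⁸ ion has a large crystal-field splitting; square planar leaves the high-energy d_{x²−y²} orbital empty and maximises CFSE. → square planar.

[IrBr(OH)₃]³−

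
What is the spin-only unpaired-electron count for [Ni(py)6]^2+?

2 unpaired electrons

Ligand charges: pyridine is neutral. With an overall charge of +2 the nickel centre must be in the +2 oxidation state.
Nickel is a group-10 element; Ni(II) is therefore d⁸.
In an octahedral field the d⁸ configuration is t₂g⁶e_g² (only one arrangement possible), giving 2 unpaired electrons.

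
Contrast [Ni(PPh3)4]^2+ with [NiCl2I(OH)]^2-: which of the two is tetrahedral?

For [Ni(PPh3)4]^2+: Triphenylphosphine is neutral; balancing the +2 overall charge requires Ni(II). Group 10 minus oxidation state 2 gives a d⁸ configuration. Triphenylphosphine is a strong-field ligand (high in the spectrochemical series). A 3d d⁸ ion with strong-field ligands gains enough CFSE to favour square planar over tetrahedral. → square planar.
For [NiCl2I(OH)]^2-: Ligand charges: each chloride is −1; each iodide is −1; each hydroxide is −1. With an overall charge of −2 the nickel centre must be in the +2 oxidation state. Group 10 minus oxidation state 2 gives a d⁸ configuration. Chloride, hydroxide, and iodide are weak-field ligands. With weak-field ligands the CFSE gain from square planar is small, so a 3d d⁸ ion takes the sterically preferred tetrahedral geometry. → tetrahedral.

[NiCl2I(OH)]^2-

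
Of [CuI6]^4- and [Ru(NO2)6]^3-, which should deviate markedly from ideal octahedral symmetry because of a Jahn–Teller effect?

[CuI6]^4-

[CuI6]^4-: Summing ligand charges against the −4 overall charge gives an oxidation state of +2 for copper. Copper is a group-11 element; Cu(II) is therefore d⁹. The t₂g⁶e_g³ configuration has an unevenly filled e_g set; the Jahn–Teller theorem predicts a tetragonal distortion (typically axial elongation) to lift the degeneracy.
[Ru(NO2)6]^3-: Summing ligand charges against the −3 overall charge gives an oxidation state of +3 for ruthenium. Ru sits in group 8, so the d-electron count is 8 − 3 = 5. A 4d ion has a large Δₒ and is invariably low-spin. The d⁵ configuration leaves the e_g set evenly filled (or empty) — no strong Jahn–Teller driving force.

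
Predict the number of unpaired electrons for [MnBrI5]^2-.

3

Ligand charges: each bromide is −1; each iodide is −1. With an overall charge of −2 the manganese centre must be in the +4 oxidation state.
Group 7 minus oxidation state 4 gives a d³ configuration.
In an octahedral field the d³ configuration is t₂g³e_g⁰ (only one arrangement possible), giving 3 unpaired electrons.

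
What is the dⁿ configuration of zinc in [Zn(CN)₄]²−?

Ligand charges: each cyanide is −1. With an overall charge of −2 the zinc centre must be in the +2 oxidation state.
Zn sits in group 12, so the d-electron count is 12 − 2 = 10.

d10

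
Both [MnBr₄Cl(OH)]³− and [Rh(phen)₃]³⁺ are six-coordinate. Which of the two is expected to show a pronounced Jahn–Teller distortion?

[MnBr₄Cl(OH)]³−: Summing ligand charges against the −3 overall charge gives an oxidation state of +3 for manganese. Group 7 minus oxidation state 3 gives a d⁴ configuration. Bromide, chloride, and hydroxide are weak-field ligands for a first-row metal, so the complex is high-spin. The t₂g³e_g¹ (high-spin) configuration has an unevenly filled e_g set; the Jahn–Teller theorem predicts a tetragonal distortion (typically axial elongation) to lift the degeneracy.
[Rh(phen)₃]³⁺: Ligand charges: 1,10-phenanthroline is neutral. With an overall charge of +3 the rhodium centre must be in the +3 oxidation state. Rhodium is a group-9 element; Rh(III) is therefore d⁶. A 4d ion has a large Δₒ and is invariably low-spin. The d⁶ configuration leaves the e_g set evenly filled (or empty) — no strong Jahn–Teller driving force.

[MnBr₄Cl(OH)]³−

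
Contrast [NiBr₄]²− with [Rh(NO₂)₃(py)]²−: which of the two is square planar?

For [NiBr₄]²−: Each bromide is −1; balancing the −2 overall charge requires Ni(II). Nickel is a group-10 element; Ni(II) is therefore d⁸. Bromide is a weak-field ligand. With weak-field ligands the CFSE gain from square planar is small, so a 3d d⁸ ion takes the sterically preferred tetrahedral geometry. → tetrahedral.
For [Rh(NO₂)₃(py)]²−: Summing ligand charges against the −2 overall charge gives an oxidation state of +1 for rhodium. Rh sits in group 9, so the d-electron count is 9 − 1 = 8. A 4d d⁸ ion has a large crystal-field splitting; square planar leaves the high-energy d_{x²−y²} orbital empty and maximises CFSE. → square planar.

[Rh(NO₂)₃(py)]²−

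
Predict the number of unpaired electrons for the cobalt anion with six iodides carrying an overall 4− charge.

Summing ligand charges against the −4 overall charge gives an oxidation state of +2 for cobalt.
Cobalt is a group-9 element; Co(II) is therefore d⁷.
The spin state decides the count: Iodide is a weak-field ligand for a first-row metal, so the complex is high-spin.
An octahedral high-spin d⁷ ion is t₂g⁵e_g², giving 3 unpaired electrons.

3 unpaired electrons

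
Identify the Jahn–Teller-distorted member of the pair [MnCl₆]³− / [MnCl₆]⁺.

[MnCl₆]³−: Ligand charges: each chloride is −1. With an overall charge of −3 the manganese centre must be in the +3 oxidation state. Manganese is a group-7 element; Mn(III) is therefore d⁴. Chloride is a weak-field ligand for a first-row metal, so the complex is high-spin. The t₂g³e_g¹ (high-spin) configuration has an unevenly filled e_g set; the Jahn–Teller theorem predicts a tetragonal distortion (typically axial elongation) to lift the degeneracy.
[MnCl₆]⁺: Ligand charges: each chloride is −1. With an overall charge of +1 the manganese centre must be in the +7 oxidation state. Manganese is a group-7 element; Mn(VII) is therefore d⁰. The d⁰ configuration leaves the e_g set evenly filled (or empty) — no strong Jahn–Teller driving force.

[MnCl₆]³−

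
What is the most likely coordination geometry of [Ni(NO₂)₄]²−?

Each nitro (N-bound nitrite) is −1; balancing the −2 overall charge requires Ni(II).
Nickel is a group-10 element; Ni(II) is therefore d⁸.
With 4 monodentate ligands the coordination number is 4.
Nitro (N-bound nitrite) is a strong-field ligand (high in the spectrochemical series).
A 3d d⁸ ion with strong-field ligands gains enough CFSE to favour square planar over tetrahedral.

square planar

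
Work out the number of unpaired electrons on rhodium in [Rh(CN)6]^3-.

0

Summing ligand charges against the −3 overall charge gives an oxidation state of +3 for rhodium.
Group 9 minus oxidation state 3 gives a d⁶ configuration.
The spin state decides the count: a 4d ion has a large Δₒ and is invariably low-spin.
An octahedral low-spin d⁶ ion is t₂g⁶e_g⁰, giving 0 unpaired electrons.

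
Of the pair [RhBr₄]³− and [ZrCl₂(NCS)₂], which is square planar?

For [RhBr₄]³−: Each bromide is −1; balancing the −3 overall charge requires Rh(I). Rh sits in group 9, so the d-electron count is 9 − 1 = 8. A 4d d⁸ ion has a large crystal-field splitting; square planar leaves the high-energy d_{x²−y²} orbital empty and maximises CFSE. → square planar.
For [ZrCl₂(NCS)₂]: Ligand charges: each chloride is −1; each isothiocyanate is −1. With an overall charge of 0 the zirconium centre must be in the +4 oxidation state. Group 4 minus oxidation state 4 gives a d⁰ configuration. A d⁰ ion has no crystal-field stabilisation preference between square planar and tetrahedral, so four ligands adopt the sterically favoured tetrahedral geometry. → tetrahedral.

[RhBr₄]³−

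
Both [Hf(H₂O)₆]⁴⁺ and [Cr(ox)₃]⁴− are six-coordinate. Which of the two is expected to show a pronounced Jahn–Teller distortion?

[Cr(ox)₃]⁴−

[Hf(H₂O)₆]⁴⁺: Ligand charges: water is neutral. With an overall charge of +4 the hafnium centre must be in the +4 oxidation state. Hafnium is a group-4 element; Hf(IV) is therefore d⁰. The d⁰ configuration leaves the e_g set evenly filled (or empty) — no strong Jahn–Teller driving force.
[Cr(ox)₃]⁴−: Each oxalate is −2; balancing the −4 overall charge requires Cr(II). Group 6 minus oxidation state 2 gives a d⁴ configuration. Oxalate is a weak-field ligand for a first-row metal, so the complex is high-spin. The t₂g³e_g¹ (high-spin) configuration has an unevenly filled e_g set; the Jahn–Teller theorem predicts a tetragonal distortion (typically axial elongation) to lift the degeneracy.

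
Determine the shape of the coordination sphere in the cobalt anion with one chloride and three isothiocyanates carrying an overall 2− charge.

tetrahedral

Summing ligand charges against the −2 overall charge gives an oxidation state of +2 for cobalt.
Group 9 minus oxidation state 2 gives a d⁷ configuration.
With 4 monodentate ligands the coordination number is 4.
Chloride and isothiocyanate are weak-field ligands.
For a high-spin 3d d⁷ ion with weak-field ligands the small Δₜ gives little square-planar CFSE advantage, so four ligands adopt the sterically favoured tetrahedral geometry.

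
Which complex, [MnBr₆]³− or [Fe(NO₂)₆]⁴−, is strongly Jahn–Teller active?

[MnBr₆]³−

[MnBr₆]³−: Each bromide is −1; balancing the −3 overall charge requires Mn(III). Group 7 minus oxidation state 3 gives a d⁴ configuration. Bromide is a weak-field ligand for a first-row metal, so the complex is high-spin. The t₂g³e_g¹ (high-spin) configuration has an unevenly filled e_g set; the Jahn–Teller theorem predicts a tetragonal distortion (typically axial elongation) to lift the degeneracy.
[Fe(NO₂)₆]⁴−: Summing ligand charges against the −4 overall charge gives an oxidation state of +2 for iron. Iron is a group-8 element; Fe(II) is therefore d⁶. Nitro (N-bound nitrite) is a strong-field ligand (high in the spectrochemical series) for a first-row metal, so the complex is low-spin. The d⁶ configuration leaves the e_g set evenly filled (or empty) — no strong Jahn–Teller driving force.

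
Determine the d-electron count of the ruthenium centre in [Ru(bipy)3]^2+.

d6

Summing ligand charges against the +2 overall charge gives an oxidation state of +2 for ruthenium.
Ruthenium is a group-8 element; Ru(II) is therefore d⁶.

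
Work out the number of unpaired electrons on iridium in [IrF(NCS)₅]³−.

0 unpaired electrons

Summing ligand charges against the −3 overall charge gives an oxidation state of +3 for iridium.
Group 9 minus oxidation state 3 gives a d⁶ configuration.
The spin state decides the count: a 5d ion has a large Δₒ and is invariably low-spin.
An octahedral low-spin d⁶ ion is t₂g⁶e_g⁰, giving 0 unpaired electrons.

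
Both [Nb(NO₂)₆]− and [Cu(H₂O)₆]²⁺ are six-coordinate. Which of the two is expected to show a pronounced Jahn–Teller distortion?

[Cu(H₂O)₆]²⁺

[Nb(NO₂)₆]−: Summing ligand charges against the −1 overall charge gives an oxidation state of +5 for niobium. Group 5 minus oxidation state 5 gives a d⁰ configuration. The d⁰ configuration leaves the e_g set evenly filled (or empty) — no strong Jahn–Teller driving force.
[Cu(H₂O)₆]²⁺: Water is neutral; balancing the +2 overall charge requires Cu(II). Cu sits in group 11, so the d-electron count is 11 − 2 = 9. The t₂g⁶e_g³ configuration has an unevenly filled e_g set; the Jahn–Teller theorem predicts a tetragonal distortion (typically axial elongation) to lift the degeneracy.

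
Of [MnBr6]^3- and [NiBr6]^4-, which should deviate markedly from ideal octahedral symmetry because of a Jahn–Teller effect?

[MnBr6]^3-: Ligand charges: each bromide is −1. With an overall charge of −3 the manganese centre must be in the +3 oxidation state. Group 7 minus oxidation state 3 gives a d⁴ configuration. Bromide is a weak-field ligand for a first-row metal, so the complex is high-spin. The t₂g³e_g¹ (high-spin) configuration has an unevenly filled e_g set; the Jahn–Teller theorem predicts a tetragonal distortion (typically axial elongation) to lift the degeneracy.
[NiBr6]^4-: Each bromide is −1; balancing the −4 overall charge requires Ni(II). Ni sits in group 10, so the d-electron count is 10 − 2 = 8. The d⁸ configuration leaves the e_g set evenly filled (or empty) — no strong Jahn–Teller driving force.

[MnBr6]^3-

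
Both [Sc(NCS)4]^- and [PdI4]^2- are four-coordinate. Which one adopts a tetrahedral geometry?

[Sc(NCS)4]^-

For [Sc(NCS)4]^-: Each isothiocyanate is −1; balancing the −1 overall charge requires Sc(III). Group 3 minus oxidation state 3 gives a d⁰ configuration. A d⁰ ion has no crystal-field stabilisation preference between square planar and tetrahedral, so four ligands adopt the sterically favoured tetrahedral geometry. → tetrahedral.
For [PdI4]^2-: Each iodide is −1; balancing the −2 overall charge requires Pd(II). Palladium is a group-10 element; Pd(II) is therefore d⁸. A 4d d⁸ ion has a large crystal-field splitting; square planar leaves the high-energy d_{x²−y²} orbital empty and maximises CFSE. → square planar.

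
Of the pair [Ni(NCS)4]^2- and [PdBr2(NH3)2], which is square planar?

For [Ni(NCS)4]^2-: Each isothiocyanate is −1; balancing the −2 overall charge requires Ni(II). Ni sits in group 10, so the d-electron count is 10 − 2 = 8. Isothiocyanate is a weak-field ligand. With weak-field ligands the CFSE gain from square planar is small, so a 3d d⁸ ion takes the sterically preferred tetrahedral geometry. → tetrahedral.
For [PdBr2(NH3)2]: Ligand charges: each bromide is −1; ammonia is neutral. With an overall charge of 0 the palladium centre must be in the +2 oxidation state. Group 10 minus oxidation state 2 gives a d⁸ configuration. A 4d d⁸ ion has a large crystal-field splitting; square planar leaves the high-energy d_{x²−y²} orbital empty and maximises CFSE. → square planar.

[PdBr2(NH3)2]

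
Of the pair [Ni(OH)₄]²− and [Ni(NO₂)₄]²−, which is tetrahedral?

[Ni(OH)₄]²−

For [Ni(OH)₄]²−: Each hydroxide is −1; balancing the −2 overall charge requires Ni(II). Nickel is a group-10 element; Ni(II) is therefore d⁸. Hydroxide is a weak-field ligand. With weak-field ligands the CFSE gain from square planar is small, so a 3d d⁸ ion takes the sterically preferred tetrahedral geometry. → tetrahedral.
For [Ni(NO₂)₄]²−: Ligand charges: each nitro (N-bound nitrite) is −1. With an overall charge of −2 the nickel centre must be in the +2 oxidation state. Group 10 minus oxidation state 2 gives a d⁸ configuration. Nitro (N-bound nitrite) is a strong-field ligand (high in the spectrochemical series). A 3d d⁸ ion with strong-field ligands gains enough CFSE to favour square planar over tetrahedral. → square planar.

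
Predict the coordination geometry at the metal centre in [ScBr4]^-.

Summing ligand charges against the −1 overall charge gives an oxidation state of +3 for scandium.
Sc sits in group 3, so the d-electron count is 3 − 3 = 0.
With 4 monodentate ligands the coordination number is 4.
A d⁰ ion has no crystal-field stabilisation preference between square planar and tetrahedral, so four ligands adopt the sterically favoured tetrahedral geometry.

tetrahedral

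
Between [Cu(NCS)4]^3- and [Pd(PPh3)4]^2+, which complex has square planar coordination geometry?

[Pd(PPh3)4]^2+

For [Cu(NCS)4]^3-: Each isothiocyanate is −1; balancing the −3 overall charge requires Cu(I). Cu sits in group 11, so the d-electron count is 11 − 1 = 10. A d¹⁰ ion has no crystal-field stabilisation preference between square planar and tetrahedral, so four ligands adopt the sterically favoured tetrahedral geometry. → tetrahedral.
For [Pd(PPh3)4]^2+: Summing ligand charges against the +2 overall charge gives an oxidation state of +2 for palladium. Group 10 minus oxidation state 2 gives a d⁸ configuration. A 4d d⁸ ion has a large crystal-field splitting; square planar leaves the high-energy d_{x²−y²} orbital empty and maximises CFSE. → square planar.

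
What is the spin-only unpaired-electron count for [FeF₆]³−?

Each fluoride is −1; balancing the −3 overall charge requires Fe(III).
Fe sits in group 8, so the d-electron count is 8 − 3 = 5.
The spin state decides the count: Fluoride is a weak-field ligand for a first-row metal, so the complex is high-spin.
An octahedral high-spin d⁵ ion is t₂g³e_g², giving 5 unpaired electrons.

5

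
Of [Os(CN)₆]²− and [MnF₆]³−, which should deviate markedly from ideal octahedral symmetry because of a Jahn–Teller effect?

[MnF₆]³−

[Os(CN)₆]²−: Summing ligand charges against the −2 overall charge gives an oxidation state of +4 for osmium. Os sits in group 8, so the d-electron count is 8 − 4 = 4. A 5d ion has a large Δₒ and is invariably low-spin. The d⁴ configuration leaves the e_g set evenly filled (or empty) — no strong Jahn–Teller driving force.
[MnF₆]³−: Ligand charges: each fluoride is −1. With an overall charge of −3 the manganese centre must be in the +3 oxidation state. Mn sits in group 7, so the d-electron count is 7 − 3 = 4. Fluoride is a weak-field ligand for a first-row metal, so the complex is high-spin. The t₂g³e_g¹ (high-spin) configuration has an unevenly filled e_g set; the Jahn–Teller theorem predicts a tetragonal distortion (typically axial elongation) to lift the degeneracy.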